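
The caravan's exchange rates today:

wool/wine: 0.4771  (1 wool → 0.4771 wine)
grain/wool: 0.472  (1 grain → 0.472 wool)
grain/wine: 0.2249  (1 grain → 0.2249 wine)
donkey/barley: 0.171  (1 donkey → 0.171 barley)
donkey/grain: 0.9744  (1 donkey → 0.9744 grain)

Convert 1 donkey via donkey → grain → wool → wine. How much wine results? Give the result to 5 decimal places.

0.21943

1 donkey × 0.9744 = 0.9744 grain
0.9744 grain × 0.472 = 0.4599168 wool
0.4599168 wool × 0.4771 = 0.21942630528 wine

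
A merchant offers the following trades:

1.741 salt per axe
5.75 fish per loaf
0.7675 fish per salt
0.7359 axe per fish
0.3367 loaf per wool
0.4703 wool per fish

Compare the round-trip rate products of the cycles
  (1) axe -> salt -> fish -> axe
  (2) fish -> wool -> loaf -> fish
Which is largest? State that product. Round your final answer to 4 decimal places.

0.9833

(1) 1.741 × 0.7675 × 0.7359 = 0.98332
(2) 0.4703 × 0.3367 × 5.75 = 0.91051
Highest is cycle (1) at 0.9833 (≤1, no arbitrage).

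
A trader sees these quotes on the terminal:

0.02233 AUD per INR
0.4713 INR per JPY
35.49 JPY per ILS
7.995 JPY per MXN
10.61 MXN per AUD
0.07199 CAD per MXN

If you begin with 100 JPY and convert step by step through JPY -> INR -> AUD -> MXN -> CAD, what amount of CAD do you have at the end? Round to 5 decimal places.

100 JPY × 0.4713 = 47.13 INR
47.13 INR × 0.02233 = 1.0524129 AUD
1.0524129 AUD × 10.61 = 11.166100869 MXN
11.166100869 MXN × 0.07199 = 0.80384760155931 CAD

0.80385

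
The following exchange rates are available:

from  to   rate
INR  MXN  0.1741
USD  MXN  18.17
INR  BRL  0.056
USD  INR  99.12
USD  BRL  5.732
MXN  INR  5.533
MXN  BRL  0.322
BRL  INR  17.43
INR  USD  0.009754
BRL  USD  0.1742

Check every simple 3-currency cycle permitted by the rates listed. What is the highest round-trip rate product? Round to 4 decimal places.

BRL→USD→MXN→BRL: 0.1742 × 18.17 × 0.322 = 1.01920
MXN→INR→USD→MXN: 5.533 × 0.009754 × 18.17 = 0.98061
BRL→INR→MXN→BRL: 17.43 × 0.1741 × 0.322 = 0.97713
BRL→INR→USD→BRL: 17.43 × 0.009754 × 5.732 = 0.97451
BRL→USD→INR→BRL: 0.1742 × 99.12 × 0.056 = 0.96694
Maximum is BRL→USD→MXN→BRL at 1.0192; arbitrage exists.

1.0192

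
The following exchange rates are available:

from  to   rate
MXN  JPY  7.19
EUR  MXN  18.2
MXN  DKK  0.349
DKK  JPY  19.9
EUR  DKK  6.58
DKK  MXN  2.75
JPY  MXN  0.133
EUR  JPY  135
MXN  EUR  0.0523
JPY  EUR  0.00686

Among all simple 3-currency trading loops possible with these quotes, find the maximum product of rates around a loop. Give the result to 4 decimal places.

0.9464

MXN→EUR→DKK→MXN: 0.0523 × 6.58 × 2.75 = 0.94637
MXN→EUR→JPY→MXN: 0.0523 × 135 × 0.133 = 0.93905
MXN→DKK→JPY→MXN: 0.349 × 19.9 × 0.133 = 0.92370
EUR→DKK→JPY→EUR: 6.58 × 19.9 × 0.00686 = 0.89826
MXN→JPY→EUR→MXN: 7.19 × 0.00686 × 18.2 = 0.89769
Maximum is MXN→EUR→DKK→MXN at 0.9464; no arbitrage — every cycle loses value.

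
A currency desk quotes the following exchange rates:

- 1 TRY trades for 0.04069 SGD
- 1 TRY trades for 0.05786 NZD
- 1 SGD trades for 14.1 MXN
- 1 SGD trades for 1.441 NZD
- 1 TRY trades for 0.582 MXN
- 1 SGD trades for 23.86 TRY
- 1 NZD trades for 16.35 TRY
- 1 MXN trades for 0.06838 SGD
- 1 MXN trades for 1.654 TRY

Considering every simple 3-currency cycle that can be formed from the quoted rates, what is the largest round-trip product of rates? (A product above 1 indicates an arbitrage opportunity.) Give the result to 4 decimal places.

TRY→SGD→NZD→TRY: 0.04069 × 1.441 × 16.35 = 0.95867
MXN→SGD→TRY→MXN: 0.06838 × 23.86 × 0.582 = 0.94956
MXN→TRY→SGD→MXN: 1.654 × 0.04069 × 14.1 = 0.94895
Maximum is TRY→SGD→NZD→TRY at 0.9587; no arbitrage — every cycle loses value.

0.9587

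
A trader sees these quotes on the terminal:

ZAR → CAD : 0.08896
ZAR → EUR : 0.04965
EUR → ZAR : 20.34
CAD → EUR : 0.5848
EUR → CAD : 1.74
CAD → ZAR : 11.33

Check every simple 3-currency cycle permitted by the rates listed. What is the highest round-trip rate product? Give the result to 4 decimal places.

1.0582

CAD→EUR→ZAR→CAD: 0.5848 × 20.34 × 0.08896 = 1.05816
CAD→ZAR→EUR→CAD: 11.33 × 0.04965 × 1.74 = 0.97881
Maximum is CAD→EUR→ZAR→CAD at 1.0582; arbitrage exists.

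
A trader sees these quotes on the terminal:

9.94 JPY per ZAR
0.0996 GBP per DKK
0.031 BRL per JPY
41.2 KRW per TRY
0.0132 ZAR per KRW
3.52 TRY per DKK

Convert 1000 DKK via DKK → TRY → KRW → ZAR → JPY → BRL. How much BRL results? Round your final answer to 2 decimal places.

1000 DKK × 3.52 = 3520 TRY
3520 TRY × 41.2 = 145024 KRW
145024 KRW × 0.0132 = 1914.3168 ZAR
1914.3168 ZAR × 9.94 = 19028.308992 JPY
19028.308992 JPY × 0.031 = 589.877578752 BRL

589.88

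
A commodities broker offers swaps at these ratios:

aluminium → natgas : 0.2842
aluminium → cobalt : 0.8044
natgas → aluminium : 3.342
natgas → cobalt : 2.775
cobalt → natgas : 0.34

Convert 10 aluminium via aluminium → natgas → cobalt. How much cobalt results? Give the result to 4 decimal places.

10 aluminium × 0.2842 = 2.842 natgas
2.842 natgas × 2.775 = 7.88655 cobalt

7.8866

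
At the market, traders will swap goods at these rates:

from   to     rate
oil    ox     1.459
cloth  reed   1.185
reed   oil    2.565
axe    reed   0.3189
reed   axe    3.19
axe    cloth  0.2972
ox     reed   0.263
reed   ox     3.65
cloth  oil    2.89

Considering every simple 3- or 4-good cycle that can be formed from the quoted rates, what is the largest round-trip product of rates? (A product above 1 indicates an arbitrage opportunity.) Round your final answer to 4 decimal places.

axe→cloth→reed→axe: 0.2972 × 1.185 × 3.19 = 1.12346
ox→reed→oil→ox: 0.263 × 2.565 × 1.459 = 0.98423
Maximum is axe→cloth→reed→axe at 1.1235; arbitrage exists.

1.1235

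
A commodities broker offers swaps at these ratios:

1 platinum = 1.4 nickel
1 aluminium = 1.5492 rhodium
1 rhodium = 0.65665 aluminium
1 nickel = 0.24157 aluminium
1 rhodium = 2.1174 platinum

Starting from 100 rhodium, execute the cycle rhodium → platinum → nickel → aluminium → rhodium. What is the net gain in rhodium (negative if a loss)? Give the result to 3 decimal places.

10.938

100 rhodium × 2.1174 = 211.74 platinum
211.74 platinum × 1.4 = 296.436 nickel
296.436 nickel × 0.24157 = 71.61004452 aluminium
71.61004452 aluminium × 1.5492 = 110.938280970384 rhodium
Net change: 110.938280970384 − 100 = 10.938280970384 rhodium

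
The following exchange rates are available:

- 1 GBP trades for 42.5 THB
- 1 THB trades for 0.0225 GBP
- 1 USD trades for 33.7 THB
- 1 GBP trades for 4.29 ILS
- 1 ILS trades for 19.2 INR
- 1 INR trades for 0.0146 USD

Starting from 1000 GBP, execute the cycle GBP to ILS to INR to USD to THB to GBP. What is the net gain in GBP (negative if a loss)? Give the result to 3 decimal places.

1000 GBP × 4.29 = 4290 ILS
4290 ILS × 19.2 = 82368 INR
82368 INR × 0.0146 = 1202.5728 USD
1202.5728 USD × 33.7 = 40526.70336 THB
40526.70336 THB × 0.0225 = 911.8508256 GBP
Net change: 911.8508256 − 1000 = -88.1491744 GBP

-88.149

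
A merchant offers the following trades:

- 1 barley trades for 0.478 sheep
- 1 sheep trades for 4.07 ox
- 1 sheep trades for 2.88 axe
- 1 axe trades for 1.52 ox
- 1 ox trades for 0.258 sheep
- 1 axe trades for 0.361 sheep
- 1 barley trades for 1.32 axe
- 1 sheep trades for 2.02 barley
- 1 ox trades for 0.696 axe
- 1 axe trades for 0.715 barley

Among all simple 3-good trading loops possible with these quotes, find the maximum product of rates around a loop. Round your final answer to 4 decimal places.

1.1294

ox→sheep→axe→ox: 0.258 × 2.88 × 1.52 = 1.12942
ox→axe→sheep→ox: 0.696 × 0.361 × 4.07 = 1.02261
axe→barley→sheep→axe: 0.715 × 0.478 × 2.88 = 0.98430
axe→sheep→barley→axe: 0.361 × 2.02 × 1.32 = 0.96257
Maximum is ox→sheep→axe→ox at 1.1294; arbitrage exists.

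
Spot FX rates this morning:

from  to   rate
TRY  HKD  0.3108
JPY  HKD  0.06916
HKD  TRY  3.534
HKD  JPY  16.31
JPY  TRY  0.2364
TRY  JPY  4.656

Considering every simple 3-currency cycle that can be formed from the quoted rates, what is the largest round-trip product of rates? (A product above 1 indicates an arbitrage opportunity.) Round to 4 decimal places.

1.1983

JPY→TRY→HKD→JPY: 0.2364 × 0.3108 × 16.31 = 1.19835
JPY→HKD→TRY→JPY: 0.06916 × 3.534 × 4.656 = 1.13798
Maximum is JPY→TRY→HKD→JPY at 1.1983; arbitrage exists.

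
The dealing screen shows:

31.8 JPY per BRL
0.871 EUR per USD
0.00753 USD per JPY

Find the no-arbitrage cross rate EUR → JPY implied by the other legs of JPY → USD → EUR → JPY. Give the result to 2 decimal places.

152.47

Known legs of the cycle: 0.00753 × 0.871 = 0.00655863
For no arbitrage the full-cycle product must be 1, so the missing rate is 1 / 0.00655863 ≈ 152.4709.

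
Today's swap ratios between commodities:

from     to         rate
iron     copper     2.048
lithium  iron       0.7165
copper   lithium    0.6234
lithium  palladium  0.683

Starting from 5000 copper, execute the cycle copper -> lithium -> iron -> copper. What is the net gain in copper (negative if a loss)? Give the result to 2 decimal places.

5000 copper × 0.6234 = 3117 lithium
3117 lithium × 0.7165 = 2233.3305 iron
2233.3305 iron × 2.048 = 4573.860864 copper
Net change: 4573.860864 − 5000 = -426.139136 copper

-426.14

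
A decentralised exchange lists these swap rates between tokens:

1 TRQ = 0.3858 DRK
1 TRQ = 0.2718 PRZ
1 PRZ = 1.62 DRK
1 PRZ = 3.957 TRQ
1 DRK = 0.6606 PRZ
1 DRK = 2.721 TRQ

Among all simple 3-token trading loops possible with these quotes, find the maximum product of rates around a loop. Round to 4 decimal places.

1.1981

DRK→TRQ→PRZ→DRK: 2.721 × 0.2718 × 1.62 = 1.19810
DRK→PRZ→TRQ→DRK: 0.6606 × 3.957 × 0.3858 = 1.00848
Maximum is DRK→TRQ→PRZ→DRK at 1.1981; arbitrage exists.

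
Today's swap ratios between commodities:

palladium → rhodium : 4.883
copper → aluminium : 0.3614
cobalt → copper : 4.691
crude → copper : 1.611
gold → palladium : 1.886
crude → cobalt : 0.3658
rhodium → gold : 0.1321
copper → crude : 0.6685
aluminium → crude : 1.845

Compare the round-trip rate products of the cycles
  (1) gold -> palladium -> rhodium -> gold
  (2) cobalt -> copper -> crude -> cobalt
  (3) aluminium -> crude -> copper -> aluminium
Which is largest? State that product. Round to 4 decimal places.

(1) 1.886 × 4.883 × 0.1321 = 1.21655
(2) 4.691 × 0.6685 × 0.3658 = 1.14712
(3) 1.845 × 1.611 × 0.3614 = 1.07419
Highest is cycle (1) at 1.2166 (>1, arbitrage).

1.2166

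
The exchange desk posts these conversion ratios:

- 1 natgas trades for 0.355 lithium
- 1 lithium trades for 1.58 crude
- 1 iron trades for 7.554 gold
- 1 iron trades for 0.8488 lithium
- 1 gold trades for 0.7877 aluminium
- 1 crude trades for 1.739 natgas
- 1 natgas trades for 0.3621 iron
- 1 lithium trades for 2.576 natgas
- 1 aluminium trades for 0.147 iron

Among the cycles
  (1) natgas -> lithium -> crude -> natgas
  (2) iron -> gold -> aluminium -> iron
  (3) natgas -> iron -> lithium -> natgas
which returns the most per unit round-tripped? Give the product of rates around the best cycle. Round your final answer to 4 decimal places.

0.9754

(1) 0.355 × 1.58 × 1.739 = 0.97541
(2) 7.554 × 0.7877 × 0.147 = 0.87469
(3) 0.3621 × 0.8488 × 2.576 = 0.79173
Highest is cycle (1) at 0.9754 (≤1, no arbitrage).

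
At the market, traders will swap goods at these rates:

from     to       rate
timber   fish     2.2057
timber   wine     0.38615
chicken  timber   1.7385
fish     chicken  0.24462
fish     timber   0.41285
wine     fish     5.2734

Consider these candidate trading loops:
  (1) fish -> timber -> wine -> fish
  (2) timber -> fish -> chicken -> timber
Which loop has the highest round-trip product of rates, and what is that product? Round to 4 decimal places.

0.9380

(1) 0.41285 × 0.38615 × 5.2734 = 0.84070
(2) 2.2057 × 0.24462 × 1.7385 = 0.93802
Highest is cycle (2) at 0.9380 (≤1, no arbitrage).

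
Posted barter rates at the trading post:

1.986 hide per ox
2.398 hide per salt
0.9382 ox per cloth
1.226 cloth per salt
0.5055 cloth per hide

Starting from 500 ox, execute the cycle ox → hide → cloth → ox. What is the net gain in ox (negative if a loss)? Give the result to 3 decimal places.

-29.060

500 ox × 1.986 = 993 hide
993 hide × 0.5055 = 501.9615 cloth
501.9615 cloth × 0.9382 = 470.9402793 ox
Net change: 470.9402793 − 500 = -29.0597207 ox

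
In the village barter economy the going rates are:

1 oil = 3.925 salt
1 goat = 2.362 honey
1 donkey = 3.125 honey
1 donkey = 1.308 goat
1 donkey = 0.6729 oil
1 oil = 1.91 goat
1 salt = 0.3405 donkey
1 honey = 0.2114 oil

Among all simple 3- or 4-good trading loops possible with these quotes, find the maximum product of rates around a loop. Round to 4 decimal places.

honey→oil→goat→honey: 0.2114 × 1.91 × 2.362 = 0.95371
donkey→oil→salt→donkey: 0.6729 × 3.925 × 0.3405 = 0.89931
honey→oil→salt→donkey→honey: 0.2114 × 3.925 × 0.3405 × 3.125 = 0.88290
Maximum is honey→oil→goat→honey at 0.9537; no arbitrage — every cycle loses value.

0.9537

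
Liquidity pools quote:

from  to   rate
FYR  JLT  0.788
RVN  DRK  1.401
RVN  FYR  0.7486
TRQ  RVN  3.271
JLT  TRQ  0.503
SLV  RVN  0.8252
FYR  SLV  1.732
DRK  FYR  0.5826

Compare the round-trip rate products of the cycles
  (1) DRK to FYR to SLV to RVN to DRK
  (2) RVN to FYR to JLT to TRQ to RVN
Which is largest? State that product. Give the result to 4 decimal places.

(1) 0.5826 × 1.732 × 0.8252 × 1.401 = 1.16658
(2) 0.7486 × 0.788 × 0.503 × 3.271 = 0.97056
Highest is cycle (1) at 1.1666 (>1, arbitrage).

1.1666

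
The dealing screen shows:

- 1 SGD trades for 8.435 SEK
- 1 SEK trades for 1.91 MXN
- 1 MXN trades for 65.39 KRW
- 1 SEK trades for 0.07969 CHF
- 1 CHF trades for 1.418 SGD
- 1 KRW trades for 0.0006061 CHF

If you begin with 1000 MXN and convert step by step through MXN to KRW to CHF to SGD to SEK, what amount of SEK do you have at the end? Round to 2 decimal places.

474.04

1000 MXN × 65.39 = 65390 KRW
65390 KRW × 0.0006061 = 39.632879 CHF
39.632879 CHF × 1.418 = 56.199422422 SGD
56.199422422 SGD × 8.435 = 474.04212812957 SEK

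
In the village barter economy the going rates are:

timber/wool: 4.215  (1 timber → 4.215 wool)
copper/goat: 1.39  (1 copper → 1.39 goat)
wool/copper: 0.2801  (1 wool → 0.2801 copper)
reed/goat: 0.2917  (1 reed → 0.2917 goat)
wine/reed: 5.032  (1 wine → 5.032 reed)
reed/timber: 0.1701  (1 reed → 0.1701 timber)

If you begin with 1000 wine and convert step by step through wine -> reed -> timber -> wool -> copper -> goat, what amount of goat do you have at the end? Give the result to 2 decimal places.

1404.66

1000 wine × 5.032 = 5032 reed
5032 reed × 0.1701 = 855.9432 timber
855.9432 timber × 4.215 = 3607.800588 wool
3607.800588 wool × 0.2801 = 1010.5449446988 copper
1010.5449446988 copper × 1.39 = 1404.657473131332 goat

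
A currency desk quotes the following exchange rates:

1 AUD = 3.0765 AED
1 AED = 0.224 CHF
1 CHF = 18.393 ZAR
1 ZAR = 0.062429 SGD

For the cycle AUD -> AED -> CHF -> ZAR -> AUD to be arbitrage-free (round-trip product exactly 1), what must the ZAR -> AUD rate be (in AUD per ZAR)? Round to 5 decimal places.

0.07889

Known legs of the cycle: 3.0765 × 0.224 × 18.393 = 12.675278448
For no arbitrage the full-cycle product must be 1, so the missing rate is 1 / 12.675278448 ≈ 0.0788937.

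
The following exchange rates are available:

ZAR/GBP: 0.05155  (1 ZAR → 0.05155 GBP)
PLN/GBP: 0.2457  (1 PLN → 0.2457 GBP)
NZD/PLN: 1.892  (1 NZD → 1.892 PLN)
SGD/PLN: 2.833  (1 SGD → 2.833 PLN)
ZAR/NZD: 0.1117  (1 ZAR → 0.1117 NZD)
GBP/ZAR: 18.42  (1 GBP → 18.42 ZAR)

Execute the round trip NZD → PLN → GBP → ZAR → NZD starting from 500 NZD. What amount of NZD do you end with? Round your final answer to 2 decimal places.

478.23

500 NZD × 1.892 = 946 PLN
946 PLN × 0.2457 = 232.4322 GBP
232.4322 GBP × 18.42 = 4281.401124 ZAR
4281.401124 ZAR × 0.1117 = 478.2325055508 NZD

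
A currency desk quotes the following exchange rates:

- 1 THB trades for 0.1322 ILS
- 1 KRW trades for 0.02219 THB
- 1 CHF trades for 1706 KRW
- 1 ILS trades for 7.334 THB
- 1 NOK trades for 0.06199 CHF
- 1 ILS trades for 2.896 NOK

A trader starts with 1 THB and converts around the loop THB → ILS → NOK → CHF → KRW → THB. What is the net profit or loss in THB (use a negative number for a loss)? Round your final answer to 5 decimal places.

1 THB × 0.1322 = 0.1322 ILS
0.1322 ILS × 2.896 = 0.3828512 NOK
0.3828512 NOK × 0.06199 = 0.023732945888 CHF
0.023732945888 CHF × 1706 = 40.488405684928 KRW
40.488405684928 KRW × 0.02219 = 0.89843772214855232 THB
Net change: 0.89843772214855232 − 1 = -0.10156227785144768 THB

-0.10156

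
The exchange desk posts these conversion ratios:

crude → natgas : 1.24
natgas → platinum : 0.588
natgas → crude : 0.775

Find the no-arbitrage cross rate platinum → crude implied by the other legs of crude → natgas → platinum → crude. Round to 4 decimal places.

1.3715

Known legs of the cycle: 1.24 × 0.588 = 0.72912
For no arbitrage the full-cycle product must be 1, so the missing rate is 1 / 0.72912 ≈ 1.371516.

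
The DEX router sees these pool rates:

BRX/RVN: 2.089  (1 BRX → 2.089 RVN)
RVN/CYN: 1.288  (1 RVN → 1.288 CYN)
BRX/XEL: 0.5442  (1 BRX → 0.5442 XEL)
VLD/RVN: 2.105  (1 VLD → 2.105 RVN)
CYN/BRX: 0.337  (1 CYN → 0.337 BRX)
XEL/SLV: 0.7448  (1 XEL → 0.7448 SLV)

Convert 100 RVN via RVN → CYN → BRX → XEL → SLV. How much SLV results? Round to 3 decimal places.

100 RVN × 1.288 = 128.8 CYN
128.8 CYN × 0.337 = 43.4056 BRX
43.4056 BRX × 0.5442 = 23.62132752 XEL
23.62132752 XEL × 0.7448 = 17.593164736896 SLV

17.593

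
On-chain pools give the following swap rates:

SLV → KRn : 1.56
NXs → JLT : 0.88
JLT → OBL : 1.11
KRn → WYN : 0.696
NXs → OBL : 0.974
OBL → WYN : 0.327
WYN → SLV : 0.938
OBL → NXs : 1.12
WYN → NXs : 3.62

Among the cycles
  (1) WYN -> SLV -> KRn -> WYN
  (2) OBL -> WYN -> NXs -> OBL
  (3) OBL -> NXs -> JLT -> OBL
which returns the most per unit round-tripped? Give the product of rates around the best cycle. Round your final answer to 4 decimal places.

1.1530

(1) 0.938 × 1.56 × 0.696 = 1.01844
(2) 0.327 × 3.62 × 0.974 = 1.15296
(3) 1.12 × 0.88 × 1.11 = 1.09402
Highest is cycle (2) at 1.1530 (>1, arbitrage).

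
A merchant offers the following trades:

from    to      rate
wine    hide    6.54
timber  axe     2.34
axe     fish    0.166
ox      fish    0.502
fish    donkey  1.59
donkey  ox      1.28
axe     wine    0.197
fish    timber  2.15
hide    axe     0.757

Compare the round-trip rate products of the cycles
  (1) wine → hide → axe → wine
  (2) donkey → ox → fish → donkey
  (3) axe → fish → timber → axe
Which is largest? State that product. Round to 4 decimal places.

(1) 6.54 × 0.757 × 0.197 = 0.97530
(2) 1.28 × 0.502 × 1.59 = 1.02167
(3) 0.166 × 2.15 × 2.34 = 0.83515
Highest is cycle (2) at 1.0217 (>1, arbitrage).

1.0217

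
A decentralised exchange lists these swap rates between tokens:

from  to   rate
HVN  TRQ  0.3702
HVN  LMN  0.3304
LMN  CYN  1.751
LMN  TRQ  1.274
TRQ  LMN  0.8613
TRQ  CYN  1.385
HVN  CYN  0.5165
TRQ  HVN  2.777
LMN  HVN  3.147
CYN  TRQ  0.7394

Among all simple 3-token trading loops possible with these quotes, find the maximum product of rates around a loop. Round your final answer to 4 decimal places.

1.1689

LMN→TRQ→HVN→LMN: 1.274 × 2.777 × 0.3304 = 1.16892
LMN→CYN→TRQ→LMN: 1.751 × 0.7394 × 0.8613 = 1.11512
CYN→TRQ→HVN→CYN: 0.7394 × 2.777 × 0.5165 = 1.06054
LMN→HVN→TRQ→LMN: 3.147 × 0.3702 × 0.8613 = 1.00343
Maximum is LMN→TRQ→HVN→LMN at 1.1689; arbitrage exists.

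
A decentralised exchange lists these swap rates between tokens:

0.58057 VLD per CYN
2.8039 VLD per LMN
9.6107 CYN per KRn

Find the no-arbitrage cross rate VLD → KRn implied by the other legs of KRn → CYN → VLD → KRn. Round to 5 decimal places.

0.17922

Known legs of the cycle: 9.6107 × 0.58057 = 5.579684099
For no arbitrage the full-cycle product must be 1, so the missing rate is 1 / 5.579684099 ≈ 0.1792216.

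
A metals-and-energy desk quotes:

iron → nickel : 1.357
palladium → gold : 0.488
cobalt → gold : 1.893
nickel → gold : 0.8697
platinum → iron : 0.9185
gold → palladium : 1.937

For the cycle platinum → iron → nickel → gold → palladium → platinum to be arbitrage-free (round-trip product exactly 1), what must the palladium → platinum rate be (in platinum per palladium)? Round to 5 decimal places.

0.47626

Known legs of the cycle: 0.9185 × 1.357 × 0.8697 × 1.937 = 2.09970411370005
For no arbitrage the full-cycle product must be 1, so the missing rate is 1 / 2.09970411370005 ≈ 0.4762576.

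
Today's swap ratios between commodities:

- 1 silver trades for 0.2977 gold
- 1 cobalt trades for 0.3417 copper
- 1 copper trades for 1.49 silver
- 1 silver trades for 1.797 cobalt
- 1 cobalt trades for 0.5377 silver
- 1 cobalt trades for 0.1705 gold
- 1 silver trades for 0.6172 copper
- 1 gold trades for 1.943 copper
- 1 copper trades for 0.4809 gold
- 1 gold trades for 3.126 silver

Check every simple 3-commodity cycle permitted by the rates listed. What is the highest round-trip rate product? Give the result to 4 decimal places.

0.9578

silver→cobalt→gold→silver: 1.797 × 0.1705 × 3.126 = 0.95777
silver→copper→gold→silver: 0.6172 × 0.4809 × 3.126 = 0.92783
silver→cobalt→copper→silver: 1.797 × 0.3417 × 1.49 = 0.91491
silver→gold→copper→silver: 0.2977 × 1.943 × 1.49 = 0.86186
Maximum is silver→cobalt→gold→silver at 0.9578; no arbitrage — every cycle loses value.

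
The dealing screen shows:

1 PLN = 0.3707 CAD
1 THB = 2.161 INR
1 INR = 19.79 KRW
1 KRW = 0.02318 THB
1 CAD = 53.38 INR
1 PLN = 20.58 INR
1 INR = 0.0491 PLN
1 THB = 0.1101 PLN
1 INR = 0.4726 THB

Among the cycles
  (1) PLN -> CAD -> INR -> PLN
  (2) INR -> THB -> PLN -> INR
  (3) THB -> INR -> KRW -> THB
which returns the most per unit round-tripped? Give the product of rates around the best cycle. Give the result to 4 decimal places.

(1) 0.3707 × 53.38 × 0.0491 = 0.97159
(2) 0.4726 × 0.1101 × 20.58 = 1.07084
(3) 2.161 × 19.79 × 0.02318 = 0.99132
Highest is cycle (2) at 1.0708 (>1, arbitrage).

1.0708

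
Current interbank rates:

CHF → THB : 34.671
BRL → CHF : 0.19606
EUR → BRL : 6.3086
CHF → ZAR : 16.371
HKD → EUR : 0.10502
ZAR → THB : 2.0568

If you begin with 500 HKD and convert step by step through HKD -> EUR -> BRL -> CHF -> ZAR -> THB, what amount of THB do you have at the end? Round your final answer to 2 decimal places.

2186.91

500 HKD × 0.10502 = 52.51 EUR
52.51 EUR × 6.3086 = 331.264586 BRL
331.264586 BRL × 0.19606 = 64.94773473116 CHF
64.94773473116 CHF × 16.371 = 1063.25936528382036 ZAR
1063.25936528382036 ZAR × 2.0568 = 2186.911862515761716448 THB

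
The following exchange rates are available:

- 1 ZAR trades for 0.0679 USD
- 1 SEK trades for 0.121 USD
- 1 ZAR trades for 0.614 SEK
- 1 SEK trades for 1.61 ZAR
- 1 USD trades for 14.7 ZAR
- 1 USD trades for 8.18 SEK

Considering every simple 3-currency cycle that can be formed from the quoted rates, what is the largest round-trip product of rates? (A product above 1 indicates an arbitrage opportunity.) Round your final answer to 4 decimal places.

ZAR→SEK→USD→ZAR: 0.614 × 0.121 × 14.7 = 1.09212
ZAR→USD→SEK→ZAR: 0.0679 × 8.18 × 1.61 = 0.89423
Maximum is ZAR→SEK→USD→ZAR at 1.0921; arbitrage exists.

1.0921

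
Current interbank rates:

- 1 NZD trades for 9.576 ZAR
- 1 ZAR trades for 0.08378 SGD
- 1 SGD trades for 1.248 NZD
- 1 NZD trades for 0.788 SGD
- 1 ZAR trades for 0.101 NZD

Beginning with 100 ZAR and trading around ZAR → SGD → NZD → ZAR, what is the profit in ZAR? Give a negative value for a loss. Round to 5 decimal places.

100 ZAR × 0.08378 = 8.378 SGD
8.378 SGD × 1.248 = 10.455744 NZD
10.455744 NZD × 9.576 = 100.124204544 ZAR
Net change: 100.124204544 − 100 = 0.124204544 ZAR

0.12420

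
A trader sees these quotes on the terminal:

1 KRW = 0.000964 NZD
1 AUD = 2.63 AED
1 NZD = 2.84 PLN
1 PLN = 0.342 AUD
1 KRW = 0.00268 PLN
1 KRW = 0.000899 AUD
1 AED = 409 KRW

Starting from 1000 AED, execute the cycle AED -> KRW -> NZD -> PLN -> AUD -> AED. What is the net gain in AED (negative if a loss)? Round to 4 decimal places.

7.1648

1000 AED × 409 = 409000 KRW
409000 KRW × 0.000964 = 394.276 NZD
394.276 NZD × 2.84 = 1119.74384 PLN
1119.74384 PLN × 0.342 = 382.95239328 AUD
382.95239328 AUD × 2.63 = 1007.1647943264 AED
Net change: 1007.1647943264 − 1000 = 7.1647943264 AED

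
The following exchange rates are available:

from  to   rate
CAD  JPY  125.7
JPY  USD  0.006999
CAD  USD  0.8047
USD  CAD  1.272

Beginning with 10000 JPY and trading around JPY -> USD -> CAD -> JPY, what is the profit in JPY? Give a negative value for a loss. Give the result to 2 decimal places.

10000 JPY × 0.006999 = 69.99 USD
69.99 USD × 1.272 = 89.02728 CAD
89.02728 CAD × 125.7 = 11190.729096 JPY
Net change: 11190.729096 − 10000 = 1190.729096 JPY

1190.73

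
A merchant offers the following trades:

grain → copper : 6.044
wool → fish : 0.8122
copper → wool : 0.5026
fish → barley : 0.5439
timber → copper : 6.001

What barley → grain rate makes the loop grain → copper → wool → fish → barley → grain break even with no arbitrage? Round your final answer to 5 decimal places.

Known legs of the cycle: 6.044 × 0.5026 × 0.8122 × 0.5439 = 1.341927286646352
For no arbitrage the full-cycle product must be 1, so the missing rate is 1 / 1.341927286646352 ≈ 0.7451969.

0.74520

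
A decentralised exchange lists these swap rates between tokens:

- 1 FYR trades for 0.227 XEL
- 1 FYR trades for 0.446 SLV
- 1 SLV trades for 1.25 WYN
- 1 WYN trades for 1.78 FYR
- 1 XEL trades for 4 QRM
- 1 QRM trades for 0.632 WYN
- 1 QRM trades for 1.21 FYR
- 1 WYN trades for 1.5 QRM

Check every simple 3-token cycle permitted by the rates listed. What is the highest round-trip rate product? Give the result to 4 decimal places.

QRM→FYR→XEL→QRM: 1.21 × 0.227 × 4 = 1.09868
SLV→WYN→FYR→SLV: 1.25 × 1.78 × 0.446 = 0.99235
Maximum is QRM→FYR→XEL→QRM at 1.0987; arbitrage exists.

1.0987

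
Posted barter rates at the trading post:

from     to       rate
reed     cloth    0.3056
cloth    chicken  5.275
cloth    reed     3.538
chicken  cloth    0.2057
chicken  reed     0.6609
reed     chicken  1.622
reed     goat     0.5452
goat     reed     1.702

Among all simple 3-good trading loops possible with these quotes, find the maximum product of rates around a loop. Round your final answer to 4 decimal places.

1.1804

reed→chicken→cloth→reed: 1.622 × 0.2057 × 3.538 = 1.18044
reed→cloth→chicken→reed: 0.3056 × 5.275 × 0.6609 = 1.06540
Maximum is reed→chicken→cloth→reed at 1.1804; arbitrage exists.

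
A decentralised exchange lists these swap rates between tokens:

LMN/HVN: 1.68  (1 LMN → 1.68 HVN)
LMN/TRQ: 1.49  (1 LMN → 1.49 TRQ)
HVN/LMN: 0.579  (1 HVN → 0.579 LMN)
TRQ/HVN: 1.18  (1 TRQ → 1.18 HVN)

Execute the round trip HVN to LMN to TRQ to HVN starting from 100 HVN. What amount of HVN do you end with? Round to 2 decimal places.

101.80

100 HVN × 0.579 = 57.9 LMN
57.9 LMN × 1.49 = 86.271 TRQ
86.271 TRQ × 1.18 = 101.79978 HVN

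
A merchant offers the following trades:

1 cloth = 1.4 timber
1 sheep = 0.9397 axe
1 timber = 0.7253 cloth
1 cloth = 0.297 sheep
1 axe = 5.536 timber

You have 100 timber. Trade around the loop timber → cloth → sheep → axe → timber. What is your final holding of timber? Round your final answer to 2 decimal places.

100 timber × 0.7253 = 72.53 cloth
72.53 cloth × 0.297 = 21.54141 sheep
21.54141 sheep × 0.9397 = 20.242462977 axe
20.242462977 axe × 5.536 = 112.062275040672 timber

112.06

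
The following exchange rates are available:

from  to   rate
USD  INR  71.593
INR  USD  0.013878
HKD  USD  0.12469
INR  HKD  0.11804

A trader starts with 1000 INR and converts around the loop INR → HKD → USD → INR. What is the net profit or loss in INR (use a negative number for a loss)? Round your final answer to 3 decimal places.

53.735

1000 INR × 0.11804 = 118.04 HKD
118.04 HKD × 0.12469 = 14.7184076 USD
14.7184076 USD × 71.593 = 1053.7349553068 INR
Net change: 1053.7349553068 − 1000 = 53.7349553068 INR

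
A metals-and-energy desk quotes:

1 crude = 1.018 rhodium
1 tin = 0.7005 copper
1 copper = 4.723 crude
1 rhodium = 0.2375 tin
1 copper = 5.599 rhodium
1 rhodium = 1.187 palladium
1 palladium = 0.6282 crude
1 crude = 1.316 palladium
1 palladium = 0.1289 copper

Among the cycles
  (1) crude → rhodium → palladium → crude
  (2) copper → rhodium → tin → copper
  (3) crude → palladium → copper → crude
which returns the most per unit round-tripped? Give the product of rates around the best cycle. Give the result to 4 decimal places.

0.9315

(1) 1.018 × 1.187 × 0.6282 = 0.75910
(2) 5.599 × 0.2375 × 0.7005 = 0.93150
(3) 1.316 × 0.1289 × 4.723 = 0.80117
Highest is cycle (2) at 0.9315 (≤1, no arbitrage).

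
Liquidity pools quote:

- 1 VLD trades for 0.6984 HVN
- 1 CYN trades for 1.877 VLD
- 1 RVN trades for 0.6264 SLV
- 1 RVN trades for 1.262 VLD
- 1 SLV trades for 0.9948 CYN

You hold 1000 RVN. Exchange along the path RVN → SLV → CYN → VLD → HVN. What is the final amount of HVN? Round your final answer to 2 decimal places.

816.88

1000 RVN × 0.6264 = 626.4 SLV
626.4 SLV × 0.9948 = 623.14272 CYN
623.14272 CYN × 1.877 = 1169.63888544 VLD
1169.63888544 VLD × 0.6984 = 816.875797591296 HVN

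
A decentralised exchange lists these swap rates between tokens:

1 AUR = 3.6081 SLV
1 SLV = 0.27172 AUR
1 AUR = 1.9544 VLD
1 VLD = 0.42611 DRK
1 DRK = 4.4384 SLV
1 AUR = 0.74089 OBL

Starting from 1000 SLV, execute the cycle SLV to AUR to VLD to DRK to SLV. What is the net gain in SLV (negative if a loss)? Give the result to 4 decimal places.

1000 SLV × 0.27172 = 271.72 AUR
271.72 AUR × 1.9544 = 531.049568 VLD
531.049568 VLD × 0.42611 = 226.28553142048 DRK
226.28553142048 DRK × 4.4384 = 1004.345702656658432 SLV
Net change: 1004.345702656658432 − 1000 = 4.345702656658432 SLV

4.3457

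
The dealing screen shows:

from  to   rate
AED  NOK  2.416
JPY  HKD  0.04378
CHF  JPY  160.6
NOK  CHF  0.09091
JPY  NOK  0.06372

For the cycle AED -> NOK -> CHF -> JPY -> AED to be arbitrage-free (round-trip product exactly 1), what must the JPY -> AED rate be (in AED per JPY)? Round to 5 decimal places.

0.02835

Known legs of the cycle: 2.416 × 0.09091 × 160.6 = 35.273952736
For no arbitrage the full-cycle product must be 1, so the missing rate is 1 / 35.273952736 ≈ 0.0283495.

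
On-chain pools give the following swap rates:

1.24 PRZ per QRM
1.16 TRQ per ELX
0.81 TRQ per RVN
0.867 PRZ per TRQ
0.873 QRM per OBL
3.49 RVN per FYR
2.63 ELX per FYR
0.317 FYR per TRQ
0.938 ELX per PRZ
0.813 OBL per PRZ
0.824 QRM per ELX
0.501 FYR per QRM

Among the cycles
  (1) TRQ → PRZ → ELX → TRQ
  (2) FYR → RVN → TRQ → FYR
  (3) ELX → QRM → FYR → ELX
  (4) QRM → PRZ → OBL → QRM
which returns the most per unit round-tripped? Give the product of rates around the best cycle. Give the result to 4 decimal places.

1.0857

(1) 0.867 × 0.938 × 1.16 = 0.94337
(2) 3.49 × 0.81 × 0.317 = 0.89613
(3) 0.824 × 0.501 × 2.63 = 1.08573
(4) 1.24 × 0.813 × 0.873 = 0.88009
Highest is cycle (3) at 1.0857 (>1, arbitrage).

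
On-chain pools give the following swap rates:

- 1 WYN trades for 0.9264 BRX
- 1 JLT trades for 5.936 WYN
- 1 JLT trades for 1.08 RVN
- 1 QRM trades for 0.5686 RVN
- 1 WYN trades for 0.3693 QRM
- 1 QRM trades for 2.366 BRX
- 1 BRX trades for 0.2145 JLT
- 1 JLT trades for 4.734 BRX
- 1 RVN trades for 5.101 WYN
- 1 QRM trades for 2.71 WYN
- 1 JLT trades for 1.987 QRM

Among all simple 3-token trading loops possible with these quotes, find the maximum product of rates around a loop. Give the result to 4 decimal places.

1.1796

JLT→WYN→BRX→JLT: 5.936 × 0.9264 × 0.2145 = 1.17956
QRM→RVN→WYN→QRM: 0.5686 × 5.101 × 0.3693 = 1.07113
JLT→QRM→BRX→JLT: 1.987 × 2.366 × 0.2145 = 1.00842
Maximum is JLT→WYN→BRX→JLT at 1.1796; arbitrage exists.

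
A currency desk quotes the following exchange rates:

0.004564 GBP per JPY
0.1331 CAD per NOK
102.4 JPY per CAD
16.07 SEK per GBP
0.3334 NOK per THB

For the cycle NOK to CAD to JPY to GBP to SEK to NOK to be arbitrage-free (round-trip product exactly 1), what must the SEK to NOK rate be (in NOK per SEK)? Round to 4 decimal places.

Known legs of the cycle: 0.1331 × 102.4 × 0.004564 × 16.07 = 0.9996305600512
For no arbitrage the full-cycle product must be 1, so the missing rate is 1 / 0.9996305600512 ≈ 1.000370.

1.0004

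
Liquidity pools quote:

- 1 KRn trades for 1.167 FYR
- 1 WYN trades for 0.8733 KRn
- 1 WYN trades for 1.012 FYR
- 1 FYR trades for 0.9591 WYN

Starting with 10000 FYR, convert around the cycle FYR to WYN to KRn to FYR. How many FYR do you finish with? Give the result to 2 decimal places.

10000 FYR × 0.9591 = 9591 WYN
9591 WYN × 0.8733 = 8375.8203 KRn
8375.8203 KRn × 1.167 = 9774.5822901 FYR

9774.58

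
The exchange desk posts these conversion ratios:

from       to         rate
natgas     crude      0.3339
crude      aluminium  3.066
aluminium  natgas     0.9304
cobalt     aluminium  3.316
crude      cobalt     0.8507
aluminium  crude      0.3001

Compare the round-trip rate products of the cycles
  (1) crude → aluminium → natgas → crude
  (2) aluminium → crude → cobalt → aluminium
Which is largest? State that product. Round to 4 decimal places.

(1) 3.066 × 0.9304 × 0.3339 = 0.95249
(2) 0.3001 × 0.8507 × 3.316 = 0.84656
Highest is cycle (1) at 0.9525 (≤1, no arbitrage).

0.9525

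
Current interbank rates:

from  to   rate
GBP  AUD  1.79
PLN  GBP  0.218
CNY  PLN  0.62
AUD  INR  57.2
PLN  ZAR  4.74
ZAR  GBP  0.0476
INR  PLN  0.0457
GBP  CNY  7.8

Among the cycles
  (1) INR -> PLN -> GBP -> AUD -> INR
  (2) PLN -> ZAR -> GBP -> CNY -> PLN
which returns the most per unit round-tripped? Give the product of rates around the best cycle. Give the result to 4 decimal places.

(1) 0.0457 × 0.218 × 1.79 × 57.2 = 1.02005
(2) 4.74 × 0.0476 × 7.8 × 0.62 = 1.09112
Highest is cycle (2) at 1.0911 (>1, arbitrage).

1.0911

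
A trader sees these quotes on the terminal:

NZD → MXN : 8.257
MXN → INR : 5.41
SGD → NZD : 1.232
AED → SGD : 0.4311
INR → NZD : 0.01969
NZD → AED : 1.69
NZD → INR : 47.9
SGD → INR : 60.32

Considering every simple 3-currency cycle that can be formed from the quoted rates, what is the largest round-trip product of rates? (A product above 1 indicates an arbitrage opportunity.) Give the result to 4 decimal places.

0.8976

NZD→AED→SGD→NZD: 1.69 × 0.4311 × 1.232 = 0.89758
NZD→MXN→INR→NZD: 8.257 × 5.41 × 0.01969 = 0.87956
Maximum is NZD→AED→SGD→NZD at 0.8976; no arbitrage — every cycle loses value.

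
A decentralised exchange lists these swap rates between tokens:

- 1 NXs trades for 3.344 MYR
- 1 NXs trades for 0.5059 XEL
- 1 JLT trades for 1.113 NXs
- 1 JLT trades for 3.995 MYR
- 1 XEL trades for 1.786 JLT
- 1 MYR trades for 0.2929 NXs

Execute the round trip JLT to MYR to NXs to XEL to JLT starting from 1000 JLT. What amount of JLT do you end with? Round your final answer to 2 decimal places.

1057.26

1000 JLT × 3.995 = 3995 MYR
3995 MYR × 0.2929 = 1170.1355 NXs
1170.1355 NXs × 0.5059 = 591.97154945 XEL
591.97154945 XEL × 1.786 = 1057.2611873177 JLT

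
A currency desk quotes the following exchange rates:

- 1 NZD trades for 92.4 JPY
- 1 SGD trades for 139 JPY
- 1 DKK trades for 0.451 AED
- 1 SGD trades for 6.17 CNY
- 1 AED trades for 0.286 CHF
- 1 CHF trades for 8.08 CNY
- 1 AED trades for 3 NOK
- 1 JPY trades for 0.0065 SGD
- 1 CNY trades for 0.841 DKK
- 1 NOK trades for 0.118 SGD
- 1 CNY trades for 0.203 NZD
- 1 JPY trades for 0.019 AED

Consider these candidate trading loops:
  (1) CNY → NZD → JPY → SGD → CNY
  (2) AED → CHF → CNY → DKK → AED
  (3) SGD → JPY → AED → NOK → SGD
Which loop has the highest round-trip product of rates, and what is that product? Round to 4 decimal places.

0.9349

(1) 0.203 × 92.4 × 0.0065 × 6.17 = 0.75226
(2) 0.286 × 8.08 × 0.841 × 0.451 = 0.87650
(3) 139 × 0.019 × 3 × 0.118 = 0.93491
Highest is cycle (3) at 0.9349 (≤1, no arbitrage).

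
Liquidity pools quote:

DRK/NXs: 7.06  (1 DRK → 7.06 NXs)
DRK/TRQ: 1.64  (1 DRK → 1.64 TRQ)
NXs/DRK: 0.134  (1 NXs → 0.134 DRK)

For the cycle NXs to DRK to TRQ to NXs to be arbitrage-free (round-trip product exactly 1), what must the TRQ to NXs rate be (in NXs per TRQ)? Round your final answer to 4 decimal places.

4.5504

Known legs of the cycle: 0.134 × 1.64 = 0.21976
For no arbitrage the full-cycle product must be 1, so the missing rate is 1 / 0.21976 ≈ 4.550419.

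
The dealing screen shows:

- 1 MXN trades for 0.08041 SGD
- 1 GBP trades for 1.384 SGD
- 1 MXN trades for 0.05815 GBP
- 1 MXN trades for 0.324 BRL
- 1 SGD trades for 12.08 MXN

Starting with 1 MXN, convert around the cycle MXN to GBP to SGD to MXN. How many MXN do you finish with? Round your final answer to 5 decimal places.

1 MXN × 0.05815 = 0.05815 GBP
0.05815 GBP × 1.384 = 0.0804796 SGD
0.0804796 SGD × 12.08 = 0.972193568 MXN

0.97219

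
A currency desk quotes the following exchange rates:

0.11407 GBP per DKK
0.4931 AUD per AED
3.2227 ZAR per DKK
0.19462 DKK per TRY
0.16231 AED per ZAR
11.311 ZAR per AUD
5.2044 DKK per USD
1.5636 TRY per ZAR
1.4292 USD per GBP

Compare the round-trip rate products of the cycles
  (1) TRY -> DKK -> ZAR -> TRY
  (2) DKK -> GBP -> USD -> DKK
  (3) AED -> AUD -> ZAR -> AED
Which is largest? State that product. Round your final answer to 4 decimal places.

0.9807

(1) 0.19462 × 3.2227 × 1.5636 = 0.98069
(2) 0.11407 × 1.4292 × 5.2044 = 0.84847
(3) 0.4931 × 11.311 × 0.16231 = 0.90528
Highest is cycle (1) at 0.9807 (≤1, no arbitrage).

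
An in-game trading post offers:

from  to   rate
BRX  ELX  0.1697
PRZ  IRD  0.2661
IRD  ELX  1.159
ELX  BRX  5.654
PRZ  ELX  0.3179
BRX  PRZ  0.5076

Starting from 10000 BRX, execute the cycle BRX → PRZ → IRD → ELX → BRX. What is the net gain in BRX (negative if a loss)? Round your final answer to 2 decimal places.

-1148.73

10000 BRX × 0.5076 = 5076 PRZ
5076 PRZ × 0.2661 = 1350.7236 IRD
1350.7236 IRD × 1.159 = 1565.4886524 ELX
1565.4886524 ELX × 5.654 = 8851.2728406696 BRX
Net change: 8851.2728406696 − 10000 = -1148.7271593304 BRX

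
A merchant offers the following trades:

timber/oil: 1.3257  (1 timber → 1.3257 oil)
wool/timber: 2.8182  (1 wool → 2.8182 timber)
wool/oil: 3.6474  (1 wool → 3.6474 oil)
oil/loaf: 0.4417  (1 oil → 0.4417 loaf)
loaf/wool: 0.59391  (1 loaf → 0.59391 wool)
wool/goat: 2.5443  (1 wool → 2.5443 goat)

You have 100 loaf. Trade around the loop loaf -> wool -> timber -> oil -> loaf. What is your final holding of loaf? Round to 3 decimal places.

100 loaf × 0.59391 = 59.391 wool
59.391 wool × 2.8182 = 167.3757162 timber
167.3757162 timber × 1.3257 = 221.88998696634 oil
221.88998696634 oil × 0.4417 = 98.008807243032378 loaf

98.009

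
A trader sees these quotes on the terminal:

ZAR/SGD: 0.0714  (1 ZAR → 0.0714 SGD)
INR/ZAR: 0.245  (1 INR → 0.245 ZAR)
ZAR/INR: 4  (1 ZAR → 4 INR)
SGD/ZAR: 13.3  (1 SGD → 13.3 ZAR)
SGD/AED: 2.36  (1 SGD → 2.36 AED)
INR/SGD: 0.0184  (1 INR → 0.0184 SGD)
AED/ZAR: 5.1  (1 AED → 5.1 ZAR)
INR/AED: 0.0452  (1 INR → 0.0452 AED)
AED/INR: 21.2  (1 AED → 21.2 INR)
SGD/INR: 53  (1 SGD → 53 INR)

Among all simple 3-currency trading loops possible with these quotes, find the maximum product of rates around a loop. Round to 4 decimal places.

0.9789

SGD→ZAR→INR→SGD: 13.3 × 4 × 0.0184 = 0.97888
SGD→INR→ZAR→SGD: 53 × 0.245 × 0.0714 = 0.92713
AED→ZAR→INR→AED: 5.1 × 4 × 0.0452 = 0.92208
SGD→AED→INR→SGD: 2.36 × 21.2 × 0.0184 = 0.92059
SGD→AED→ZAR→SGD: 2.36 × 5.1 × 0.0714 = 0.85937
Maximum is SGD→ZAR→INR→SGD at 0.9789; no arbitrage — every cycle loses value.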